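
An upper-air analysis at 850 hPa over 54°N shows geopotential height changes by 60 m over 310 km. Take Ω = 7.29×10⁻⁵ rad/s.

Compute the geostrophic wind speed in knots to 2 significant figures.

Coriolis parameter at 54°N:
f = 2Ω sin φ = 2 × 7.29×10⁻⁵ × sin 54° = 1.18×10⁻⁴ s⁻¹
Height gradient: |∂Z/∂n| = 60 m / 310000 m = 1.94×10⁻⁴
On a pressure surface, geostrophic balance gives V_g = (g/f)|∂Z/∂n|:
V_g = 9.81 × 1.94×10⁻⁴ / 1.18×10⁻⁴ = 16.1 m/s
Converting: 16.1 m/s × 1.944 = 31 knots

31 knots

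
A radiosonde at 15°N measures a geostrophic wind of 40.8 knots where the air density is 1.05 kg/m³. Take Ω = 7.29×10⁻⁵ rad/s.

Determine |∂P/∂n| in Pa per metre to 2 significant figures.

8.3×10⁻⁴ Pa/m

Coriolis parameter at 15°N:
f = 2Ω sin φ = 2 × 7.29×10⁻⁵ × sin 15° = 3.77×10⁻⁵ s⁻¹
Wind speed in SI: 40.8 knots = 21.0 m/s
Geostrophic balance rearranged: |∂P/∂n| = f ρ V_g
|∂P/∂n| = 3.77×10⁻⁵ × 1.05 × 21.0 = 8.32×10⁻⁴ Pa/m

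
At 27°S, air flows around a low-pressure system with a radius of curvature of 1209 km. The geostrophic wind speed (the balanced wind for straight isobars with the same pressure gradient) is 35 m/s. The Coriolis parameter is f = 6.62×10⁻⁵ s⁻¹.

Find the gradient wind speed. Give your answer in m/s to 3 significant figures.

Around a low, centrifugal force acts outward with Coriolis, so pressure-gradient force balances both:
(1/ρ)|∂P/∂n| = fV + V²/R  →  V² + fR·V − fR·V_g = 0
With fR = 6.62×10⁻⁵ × 1209×10³ m = 80.0 m/s:
V = [−fR + √((fR)² + 4 fR V_g)]/2 = [−80.0 + √(80.0² + 4×80.0×35)]/2 = 26.3 m/s
Subgeostrophic (V < V_g = 35 m/s), as expected around a low.

26.3 m/s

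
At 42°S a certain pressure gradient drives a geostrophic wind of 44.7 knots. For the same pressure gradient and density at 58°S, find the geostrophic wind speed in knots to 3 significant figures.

With the same pressure gradient and density, V_g ∝ 1/f ∝ 1/sin φ.
V₂ = V₁ · sin φ₁ / sin φ₂ = 44.7 × sin 42° / sin 58°
V₂ = 44.7 × 0.6691/0.8480 = 35.3 knots

35.3 knots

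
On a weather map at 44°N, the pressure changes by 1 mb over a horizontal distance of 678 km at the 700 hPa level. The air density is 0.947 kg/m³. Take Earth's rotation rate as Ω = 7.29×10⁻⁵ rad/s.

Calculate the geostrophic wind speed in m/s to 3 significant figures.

Coriolis parameter at 44°N:
f = 2Ω sin φ = 2 × 7.29×10⁻⁵ × sin 44° = 1.01×10⁻⁴ s⁻¹
Pressure gradient: |∂P/∂n| = 100 Pa / 678000 m = 1.47×10⁻⁴ Pa/m
Geostrophic balance (pressure-gradient force = Coriolis force):
V_g = (1/(fρ)) |∂P/∂n| = 1.47×10⁻⁴ / (1.01×10⁻⁴ × 0.947) = 1.54 m/s

1.54 m/s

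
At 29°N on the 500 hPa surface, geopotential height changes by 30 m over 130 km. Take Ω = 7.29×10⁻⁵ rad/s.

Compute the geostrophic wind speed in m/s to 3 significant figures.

32.0 m/s

Coriolis parameter at 29°N:
f = 2Ω sin φ = 2 × 7.29×10⁻⁵ × sin 29° = 7.07×10⁻⁵ s⁻¹
Height gradient: |∂Z/∂n| = 30 m / 130000 m = 2.31×10⁻⁴
On a pressure surface, geostrophic balance gives V_g = (g/f)|∂Z/∂n|:
V_g = 9.81 × 2.31×10⁻⁴ / 7.07×10⁻⁵ = 32.0 m/s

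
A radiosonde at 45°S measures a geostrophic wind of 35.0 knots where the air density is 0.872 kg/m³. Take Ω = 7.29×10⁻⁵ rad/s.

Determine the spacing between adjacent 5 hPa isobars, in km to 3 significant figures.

Coriolis parameter at 45°S:
f = 2Ω sin φ = 2 × 7.29×10⁻⁵ × sin 45° = 1.03×10⁻⁴ s⁻¹
Wind speed in SI: 35.0 knots = 18.0 m/s
Geostrophic balance rearranged: |∂P/∂n| = f ρ V_g
|∂P/∂n| = 1.03×10⁻⁴ × 0.872 × 18.0 = 1.62×10⁻³ Pa/m
Isobar spacing: Δn = ΔP/|∂P/∂n| = 500 Pa / 1.62×10⁻³ Pa/m = 308891 m ≈ 309 km

309 km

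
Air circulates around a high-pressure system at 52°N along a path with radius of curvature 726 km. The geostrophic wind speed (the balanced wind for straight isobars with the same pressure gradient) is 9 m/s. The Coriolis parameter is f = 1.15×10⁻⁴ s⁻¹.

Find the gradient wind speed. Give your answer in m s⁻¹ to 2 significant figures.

Around a high, pressure-gradient force acts outward with centrifugal, so Coriolis balances both:
fV = (1/ρ)|∂P/∂n| + V²/R  →  V² − fR·V + fR·V_g = 0
With fR = 1.15×10⁻⁴ × 726×10³ m = 83.5 m/s:
V = [fR − √((fR)² − 4 fR V_g)]/2 = [83.5 − √(83.5² − 4×83.5×9)]/2 = 10.3 m/s
Supergeostrophic (V > V_g = 9 m/s), as expected around a high.

10 m s⁻¹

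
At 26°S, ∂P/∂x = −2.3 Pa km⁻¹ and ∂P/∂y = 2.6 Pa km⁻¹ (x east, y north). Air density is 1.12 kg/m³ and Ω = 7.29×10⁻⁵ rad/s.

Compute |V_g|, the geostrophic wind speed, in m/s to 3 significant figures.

48.5 m/s

Coriolis parameter at 26°S:
f = 2Ω sin φ = 2 × 7.29×10⁻⁵ × sin 26° = 6.39×10⁻⁵ s⁻¹
In the Southern Hemisphere f is negative: f = −6.39×10⁻⁵ s⁻¹.
Component geostrophic relations (x east, y north):
u_g = −(1/(fρ)) ∂P/∂y,  v_g = (1/(fρ)) ∂P/∂x
u_g = −(2.6×10⁻³)/(−6.39×10⁻⁵ × 1.12) = 36.3 m/s;  v_g = (−2.3×10⁻³)/(−6.39×10⁻⁵ × 1.12) = 32.1 m/s
|V_g| = √(u_g² + v_g²) = 48.5 m/s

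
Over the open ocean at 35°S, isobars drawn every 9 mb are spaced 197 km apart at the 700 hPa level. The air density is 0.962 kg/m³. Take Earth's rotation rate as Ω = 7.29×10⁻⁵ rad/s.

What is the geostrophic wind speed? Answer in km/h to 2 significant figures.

Coriolis parameter at 35°S:
f = 2Ω sin φ = 2 × 7.29×10⁻⁵ × sin 35° = 8.36×10⁻⁵ s⁻¹
Pressure gradient: |∂P/∂n| = 900 Pa / 197000 m = 4.57×10⁻³ Pa/m
Geostrophic balance (pressure-gradient force = Coriolis force):
V_g = (1/(fρ)) |∂P/∂n| = 4.57×10⁻³ / (8.36×10⁻⁵ × 0.962) = 56.8 m/s
Converting: 56.8 m/s × 3.6 = 200 km/h

200 km/h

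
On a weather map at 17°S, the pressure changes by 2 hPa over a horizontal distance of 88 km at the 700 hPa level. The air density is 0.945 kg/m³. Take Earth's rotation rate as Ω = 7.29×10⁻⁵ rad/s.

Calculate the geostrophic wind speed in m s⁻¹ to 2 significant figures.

56 m s⁻¹

Coriolis parameter at 17°S:
f = 2Ω sin φ = 2 × 7.29×10⁻⁵ × sin 17° = 4.26×10⁻⁵ s⁻¹
Pressure gradient: |∂P/∂n| = 200 Pa / 88000 m = 2.27×10⁻³ Pa/m
Geostrophic balance (pressure-gradient force = Coriolis force):
V_g = (1/(fρ)) |∂P/∂n| = 2.27×10⁻³ / (4.26×10⁻⁵ × 0.945) = 56.4 m/s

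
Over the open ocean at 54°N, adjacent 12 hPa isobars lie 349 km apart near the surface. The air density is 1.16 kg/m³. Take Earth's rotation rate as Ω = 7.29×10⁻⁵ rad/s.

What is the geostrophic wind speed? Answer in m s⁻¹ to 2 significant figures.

Coriolis parameter at 54°N:
f = 2Ω sin φ = 2 × 7.29×10⁻⁵ × sin 54° = 1.18×10⁻⁴ s⁻¹
Pressure gradient: |∂P/∂n| = 1200 Pa / 349000 m = 3.44×10⁻³ Pa/m
Geostrophic balance (pressure-gradient force = Coriolis force):
V_g = (1/(fρ)) |∂P/∂n| = 3.44×10⁻³ / (1.18×10⁻⁴ × 1.16) = 25.1 m/s

25 m s⁻¹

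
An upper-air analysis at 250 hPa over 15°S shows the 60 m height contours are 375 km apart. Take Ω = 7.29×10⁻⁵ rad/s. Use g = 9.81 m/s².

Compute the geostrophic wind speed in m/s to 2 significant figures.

42 m/s

Coriolis parameter at 15°S:
f = 2Ω sin φ = 2 × 7.29×10⁻⁵ × sin 15° = 3.77×10⁻⁵ s⁻¹
Height gradient: |∂Z/∂n| = 60 m / 375000 m = 1.60×10⁻⁴
On a pressure surface, geostrophic balance gives V_g = (g/f)|∂Z/∂n|:
V_g = 9.81 × 1.60×10⁻⁴ / 3.77×10⁻⁵ = 41.6 m/s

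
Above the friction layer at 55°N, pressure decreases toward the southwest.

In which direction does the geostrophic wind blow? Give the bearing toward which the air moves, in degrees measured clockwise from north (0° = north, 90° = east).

315°

The pressure-gradient force points toward the southwest (bearing 225°).
Geostrophic balance: in the Northern Hemisphere the Coriolis force deflects motion to the right, so the geostrophic wind blows 90° to the right of the pressure-gradient force (low pressure on the left).
Rotating 225° by 90° clockwise gives 315° — the wind blows toward the northwest.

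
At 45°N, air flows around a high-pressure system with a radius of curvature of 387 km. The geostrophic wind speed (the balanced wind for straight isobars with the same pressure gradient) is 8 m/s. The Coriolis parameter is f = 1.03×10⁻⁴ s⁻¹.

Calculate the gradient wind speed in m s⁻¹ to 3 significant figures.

Around a high, pressure-gradient force acts outward with centrifugal, so Coriolis balances both:
fV = (1/ρ)|∂P/∂n| + V²/R  →  V² − fR·V + fR·V_g = 0
With fR = 1.03×10⁻⁴ × 387×10³ m = 39.9 m/s:
V = [fR − √((fR)² − 4 fR V_g)]/2 = [39.9 − √(39.9² − 4×39.9×8)]/2 = 11.1 m/s
Supergeostrophic (V > V_g = 8 m/s), as expected around a high.

11.1 m s⁻¹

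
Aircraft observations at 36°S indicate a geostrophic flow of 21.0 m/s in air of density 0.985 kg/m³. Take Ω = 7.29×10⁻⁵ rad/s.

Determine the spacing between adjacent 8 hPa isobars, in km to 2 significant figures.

Coriolis parameter at 36°S:
f = 2Ω sin φ = 2 × 7.29×10⁻⁵ × sin 36° = 8.57×10⁻⁵ s⁻¹
Geostrophic balance rearranged: |∂P/∂n| = f ρ V_g
|∂P/∂n| = 8.57×10⁻⁵ × 0.985 × 21.0 = 1.77×10⁻³ Pa/m
Isobar spacing: Δn = ΔP/|∂P/∂n| = 800 Pa / 1.77×10⁻³ Pa/m = 451293 m ≈ 450 km

450 km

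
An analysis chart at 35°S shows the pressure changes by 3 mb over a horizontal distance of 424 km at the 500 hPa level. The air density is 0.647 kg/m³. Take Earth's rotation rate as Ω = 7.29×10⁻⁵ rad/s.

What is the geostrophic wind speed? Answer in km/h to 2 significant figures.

Coriolis parameter at 35°S:
f = 2Ω sin φ = 2 × 7.29×10⁻⁵ × sin 35° = 8.36×10⁻⁵ s⁻¹
Pressure gradient: |∂P/∂n| = 300 Pa / 424000 m = 7.08×10⁻⁴ Pa/m
Geostrophic balance (pressure-gradient force = Coriolis force):
V_g = (1/(fρ)) |∂P/∂n| = 7.08×10⁻⁴ / (8.36×10⁻⁵ × 0.647) = 13.1 m/s
Converting: 13.1 m/s × 3.6 = 47 km/h

47 km/h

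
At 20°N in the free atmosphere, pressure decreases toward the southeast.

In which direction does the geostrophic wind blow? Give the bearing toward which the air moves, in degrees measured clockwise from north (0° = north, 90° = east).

The pressure-gradient force points toward the southeast (bearing 135°).
Geostrophic balance: in the Northern Hemisphere the Coriolis force deflects motion to the right, so the geostrophic wind blows 90° to the right of the pressure-gradient force (low pressure on the left).
Rotating 135° by 90° clockwise gives 225° — the wind blows toward the southwest.

225°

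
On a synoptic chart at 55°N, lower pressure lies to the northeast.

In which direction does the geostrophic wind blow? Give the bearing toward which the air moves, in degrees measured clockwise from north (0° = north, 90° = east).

135°

The pressure-gradient force points toward the northeast (bearing 045°).
Geostrophic balance: in the Northern Hemisphere the Coriolis force deflects motion to the right, so the geostrophic wind blows 90° to the right of the pressure-gradient force (low pressure on the left).
Rotating 045° by 90° clockwise gives 135° — the wind blows toward the southeast.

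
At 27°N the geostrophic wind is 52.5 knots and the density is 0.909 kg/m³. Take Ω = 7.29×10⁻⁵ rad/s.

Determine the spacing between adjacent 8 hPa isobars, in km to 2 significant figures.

Coriolis parameter at 27°N:
f = 2Ω sin φ = 2 × 7.29×10⁻⁵ × sin 27° = 6.62×10⁻⁵ s⁻¹
Wind speed in SI: 52.5 knots = 27.0 m/s
Geostrophic balance rearranged: |∂P/∂n| = f ρ V_g
|∂P/∂n| = 6.62×10⁻⁵ × 0.909 × 27.0 = 1.63×10⁻³ Pa/m
Isobar spacing: Δn = ΔP/|∂P/∂n| = 800 Pa / 1.63×10⁻³ Pa/m = 492294 m ≈ 490 km

490 km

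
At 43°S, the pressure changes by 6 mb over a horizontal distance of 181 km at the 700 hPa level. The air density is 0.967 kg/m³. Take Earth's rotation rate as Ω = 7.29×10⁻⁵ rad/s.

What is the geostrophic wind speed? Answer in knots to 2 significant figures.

67 knots

Coriolis parameter at 43°S:
f = 2Ω sin φ = 2 × 7.29×10⁻⁵ × sin 43° = 9.94×10⁻⁵ s⁻¹
Pressure gradient: |∂P/∂n| = 600 Pa / 181000 m = 3.31×10⁻³ Pa/m
Geostrophic balance (pressure-gradient force = Coriolis force):
V_g = (1/(fρ)) |∂P/∂n| = 3.31×10⁻³ / (9.94×10⁻⁵ × 0.967) = 34.5 m/s
Converting: 34.5 m/s × 1.944 = 67 knots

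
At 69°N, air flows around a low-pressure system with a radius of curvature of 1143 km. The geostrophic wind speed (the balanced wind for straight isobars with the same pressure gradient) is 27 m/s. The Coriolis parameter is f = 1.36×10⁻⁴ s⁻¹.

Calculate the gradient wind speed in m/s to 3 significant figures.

Around a low, centrifugal force acts outward with Coriolis, so pressure-gradient force balances both:
(1/ρ)|∂P/∂n| = fV + V²/R  →  V² + fR·V − fR·V_g = 0
With fR = 1.36×10⁻⁴ × 1143×10³ m = 155 m/s:
V = [−fR + √((fR)² + 4 fR V_g)]/2 = [−155 + √(155² + 4×155×27)]/2 = 23.5 m/s
Subgeostrophic (V < V_g = 27 m/s), as expected around a low.

23.5 m/s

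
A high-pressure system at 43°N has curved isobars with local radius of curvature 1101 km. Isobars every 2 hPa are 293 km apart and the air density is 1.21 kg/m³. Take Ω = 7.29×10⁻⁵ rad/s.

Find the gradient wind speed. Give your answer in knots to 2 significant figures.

12 knots

Coriolis parameter at 43°N:
f = 2Ω sin φ = 2 × 7.29×10⁻⁵ × sin 43° = 9.94×10⁻⁵ s⁻¹
Pressure gradient: |∂P/∂n| = 200 Pa / 293000 m = 6.83×10⁻⁴ Pa/m
Geostrophic speed: V_g = |∂P/∂n|/(fρ) = 6.83×10⁻⁴/(9.94×10⁻⁵ × 1.21) = 5.67 m/s
Around a high, pressure-gradient force acts outward with centrifugal, so Coriolis balances both:
fV = (1/ρ)|∂P/∂n| + V²/R  →  V² − fR·V + fR·V_g = 0
With fR = 9.94×10⁻⁵ × 1101×10³ m = 109 m/s:
V = [fR − √((fR)² − 4 fR V_g)]/2 = [109 − √(109² − 4×109×5.67)]/2 = 6 m/s
Supergeostrophic (V > V_g = 5.67 m/s), as expected around a high.
Converting: 6 m/s × 1.944 = 12 knots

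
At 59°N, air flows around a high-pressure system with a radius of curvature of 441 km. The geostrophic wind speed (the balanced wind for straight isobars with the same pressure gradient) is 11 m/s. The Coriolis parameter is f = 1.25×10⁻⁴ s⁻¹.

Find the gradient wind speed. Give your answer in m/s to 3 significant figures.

Around a high, pressure-gradient force acts outward with centrifugal, so Coriolis balances both:
fV = (1/ρ)|∂P/∂n| + V²/R  →  V² − fR·V + fR·V_g = 0
With fR = 1.25×10⁻⁴ × 441×10³ m = 55.1 m/s:
V = [fR − √((fR)² − 4 fR V_g)]/2 = [55.1 − √(55.1² − 4×55.1×11)]/2 = 15.2 m/s
Supergeostrophic (V > V_g = 11 m/s), as expected around a high.

15.2 m/s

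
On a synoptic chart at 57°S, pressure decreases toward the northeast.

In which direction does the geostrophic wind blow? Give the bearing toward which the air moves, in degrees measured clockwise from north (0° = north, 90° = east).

315°

The pressure-gradient force points toward the northeast (bearing 045°).
Geostrophic balance: in the Southern Hemisphere the Coriolis force deflects motion to the left, so the geostrophic wind blows 90° to the left of the pressure-gradient force (low pressure on the right).
Rotating 045° by 90° counterclockwise gives 315° — the wind blows toward the northwest.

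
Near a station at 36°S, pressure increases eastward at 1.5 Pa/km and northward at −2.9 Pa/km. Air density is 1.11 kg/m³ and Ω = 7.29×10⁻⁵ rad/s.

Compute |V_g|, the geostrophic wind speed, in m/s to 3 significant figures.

34.3 m/s

Coriolis parameter at 36°S:
f = 2Ω sin φ = 2 × 7.29×10⁻⁵ × sin 36° = 8.57×10⁻⁵ s⁻¹
In the Southern Hemisphere f is negative: f = −8.57×10⁻⁵ s⁻¹.
Component geostrophic relations (x east, y north):
u_g = −(1/(fρ)) ∂P/∂y,  v_g = (1/(fρ)) ∂P/∂x
u_g = −(−2.9×10⁻³)/(−8.57×10⁻⁵ × 1.11) = −30.5 m/s;  v_g = (1.5×10⁻³)/(−8.57×10⁻⁵ × 1.11) = −15.8 m/s
|V_g| = √(u_g² + v_g²) = 34.3 m/s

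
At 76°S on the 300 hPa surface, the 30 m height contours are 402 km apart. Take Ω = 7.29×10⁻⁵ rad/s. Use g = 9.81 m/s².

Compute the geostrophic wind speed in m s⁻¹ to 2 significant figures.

Coriolis parameter at 76°S:
f = 2Ω sin φ = 2 × 7.29×10⁻⁵ × sin 76° = 1.41×10⁻⁴ s⁻¹
Height gradient: |∂Z/∂n| = 30 m / 402000 m = 7.46×10⁻⁵
On a pressure surface, geostrophic balance gives V_g = (g/f)|∂Z/∂n|:
V_g = 9.81 × 7.46×10⁻⁵ / 1.41×10⁻⁴ = 5.17 m/s

5.2 m s⁻¹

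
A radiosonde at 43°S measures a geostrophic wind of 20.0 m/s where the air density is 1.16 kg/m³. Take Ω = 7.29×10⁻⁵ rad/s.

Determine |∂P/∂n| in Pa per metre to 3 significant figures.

Coriolis parameter at 43°S:
f = 2Ω sin φ = 2 × 7.29×10⁻⁵ × sin 43° = 9.94×10⁻⁵ s⁻¹
Geostrophic balance rearranged: |∂P/∂n| = f ρ V_g
|∂P/∂n| = 9.94×10⁻⁵ × 1.16 × 20.0 = 2.31×10⁻³ Pa/m

2.31×10⁻³ Pa/m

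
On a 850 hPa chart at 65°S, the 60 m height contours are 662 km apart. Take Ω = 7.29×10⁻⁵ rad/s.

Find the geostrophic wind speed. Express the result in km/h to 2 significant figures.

24 km/h

Coriolis parameter at 65°S:
f = 2Ω sin φ = 2 × 7.29×10⁻⁵ × sin 65° = 1.32×10⁻⁴ s⁻¹
Height gradient: |∂Z/∂n| = 60 m / 662000 m = 9.06×10⁻⁵
On a pressure surface, geostrophic balance gives V_g = (g/f)|∂Z/∂n|:
V_g = 9.81 × 9.06×10⁻⁵ / 1.32×10⁻⁴ = 6.73 m/s
Converting: 6.73 m/s × 3.6 = 24 km/h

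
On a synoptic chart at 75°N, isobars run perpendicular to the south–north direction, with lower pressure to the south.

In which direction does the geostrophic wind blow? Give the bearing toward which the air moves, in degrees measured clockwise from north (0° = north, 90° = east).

270°

The pressure-gradient force points toward the south (bearing 180°).
Geostrophic balance: in the Northern Hemisphere the Coriolis force deflects motion to the right, so the geostrophic wind blows 90° to the right of the pressure-gradient force (low pressure on the left).
Rotating 180° by 90° clockwise gives 270° — the wind blows toward the west.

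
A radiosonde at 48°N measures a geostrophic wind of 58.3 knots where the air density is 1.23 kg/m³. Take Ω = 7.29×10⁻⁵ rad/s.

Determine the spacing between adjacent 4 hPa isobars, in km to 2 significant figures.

Coriolis parameter at 48°N:
f = 2Ω sin φ = 2 × 7.29×10⁻⁵ × sin 48° = 1.08×10⁻⁴ s⁻¹
Wind speed in SI: 58.3 knots = 30.0 m/s
Geostrophic balance rearranged: |∂P/∂n| = f ρ V_g
|∂P/∂n| = 1.08×10⁻⁴ × 1.23 × 30.0 = 4.00×10⁻³ Pa/m
Isobar spacing: Δn = ΔP/|∂P/∂n| = 400 Pa / 4.00×10⁻³ Pa/m = 100073 m ≈ 100 km

100 km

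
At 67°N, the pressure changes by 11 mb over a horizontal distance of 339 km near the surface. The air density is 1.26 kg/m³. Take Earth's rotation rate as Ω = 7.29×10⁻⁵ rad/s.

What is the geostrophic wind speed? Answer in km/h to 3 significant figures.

69.1 km/h

Coriolis parameter at 67°N:
f = 2Ω sin φ = 2 × 7.29×10⁻⁵ × sin 67° = 1.34×10⁻⁴ s⁻¹
Pressure gradient: |∂P/∂n| = 1100 Pa / 339000 m = 3.24×10⁻³ Pa/m
Geostrophic balance (pressure-gradient force = Coriolis force):
V_g = (1/(fρ)) |∂P/∂n| = 3.24×10⁻³ / (1.34×10⁻⁴ × 1.26) = 19.2 m/s
Converting: 19.2 m/s × 3.6 = 69.1 km/h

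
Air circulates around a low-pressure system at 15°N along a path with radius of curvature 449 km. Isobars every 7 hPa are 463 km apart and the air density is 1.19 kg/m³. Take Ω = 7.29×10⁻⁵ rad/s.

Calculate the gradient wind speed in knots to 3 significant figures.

32.8 knots

Coriolis parameter at 15°N:
f = 2Ω sin φ = 2 × 7.29×10⁻⁵ × sin 15° = 3.77×10⁻⁵ s⁻¹
Pressure gradient: |∂P/∂n| = 700 Pa / 463000 m = 1.51×10⁻³ Pa/m
Geostrophic speed: V_g = |∂P/∂n|/(fρ) = 1.51×10⁻³/(3.77×10⁻⁵ × 1.19) = 33.7 m/s
Around a low, centrifugal force acts outward with Coriolis, so pressure-gradient force balances both:
(1/ρ)|∂P/∂n| = fV + V²/R  →  V² + fR·V − fR·V_g = 0
With fR = 3.77×10⁻⁵ × 449×10³ m = 16.9 m/s:
V = [−fR + √((fR)² + 4 fR V_g)]/2 = [−16.9 + √(16.9² + 4×16.9×33.7)]/2 = 16.9 m/s
Subgeostrophic (V < V_g = 33.7 m/s), as expected around a low.
Converting: 16.9 m/s × 1.944 = 32.8 knots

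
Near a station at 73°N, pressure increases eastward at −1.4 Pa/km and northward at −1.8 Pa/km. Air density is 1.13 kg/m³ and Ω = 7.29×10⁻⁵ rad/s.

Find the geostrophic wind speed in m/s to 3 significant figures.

Coriolis parameter at 73°N:
f = 2Ω sin φ = 2 × 7.29×10⁻⁵ × sin 73° = 1.39×10⁻⁴ s⁻¹
Component geostrophic relations (x east, y north):
u_g = −(1/(fρ)) ∂P/∂y,  v_g = (1/(fρ)) ∂P/∂x
u_g = −(−1.8×10⁻³)/(1.39×10⁻⁴ × 1.13) = 11.4 m/s;  v_g = (−1.4×10⁻³)/(1.39×10⁻⁴ × 1.13) = −8.89 m/s
|V_g| = √(u_g² + v_g²) = 14.5 m/s

14.5 m/s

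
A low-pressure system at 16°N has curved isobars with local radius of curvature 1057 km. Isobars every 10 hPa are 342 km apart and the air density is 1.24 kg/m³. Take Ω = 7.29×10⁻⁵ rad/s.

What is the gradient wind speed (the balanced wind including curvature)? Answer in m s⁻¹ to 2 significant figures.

Coriolis parameter at 16°N:
f = 2Ω sin φ = 2 × 7.29×10⁻⁵ × sin 16° = 4.02×10⁻⁵ s⁻¹
Pressure gradient: |∂P/∂n| = 1000 Pa / 342000 m = 2.92×10⁻³ Pa/m
Geostrophic speed: V_g = |∂P/∂n|/(fρ) = 2.92×10⁻³/(4.02×10⁻⁵ × 1.24) = 58.7 m/s
Around a low, centrifugal force acts outward with Coriolis, so pressure-gradient force balances both:
(1/ρ)|∂P/∂n| = fV + V²/R  →  V² + fR·V − fR·V_g = 0
With fR = 4.02×10⁻⁵ × 1057×10³ m = 42.5 m/s:
V = [−fR + √((fR)² + 4 fR V_g)]/2 = [−42.5 + √(42.5² + 4×42.5×58.7)]/2 = 33 m/s
Subgeostrophic (V < V_g = 58.7 m/s), as expected around a low.

33 m s⁻¹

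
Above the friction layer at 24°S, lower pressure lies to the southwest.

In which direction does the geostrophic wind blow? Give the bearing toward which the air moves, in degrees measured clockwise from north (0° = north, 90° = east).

135°

The pressure-gradient force points toward the southwest (bearing 225°).
Geostrophic balance: in the Southern Hemisphere the Coriolis force deflects motion to the left, so the geostrophic wind blows 90° to the left of the pressure-gradient force (low pressure on the right).
Rotating 225° by 90° counterclockwise gives 135° — the wind blows toward the southeast.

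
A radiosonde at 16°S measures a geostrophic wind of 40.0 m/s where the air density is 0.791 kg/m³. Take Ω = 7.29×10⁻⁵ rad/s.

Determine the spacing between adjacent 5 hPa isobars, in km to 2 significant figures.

390 km

Coriolis parameter at 16°S:
f = 2Ω sin φ = 2 × 7.29×10⁻⁵ × sin 16° = 4.02×10⁻⁵ s⁻¹
Geostrophic balance rearranged: |∂P/∂n| = f ρ V_g
|∂P/∂n| = 4.02×10⁻⁵ × 0.791 × 40.0 = 1.27×10⁻³ Pa/m
Isobar spacing: Δn = ΔP/|∂P/∂n| = 500 Pa / 1.27×10⁻³ Pa/m = 393222 m ≈ 390 km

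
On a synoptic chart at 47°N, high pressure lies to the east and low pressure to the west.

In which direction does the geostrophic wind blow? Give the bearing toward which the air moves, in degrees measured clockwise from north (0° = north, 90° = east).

The pressure-gradient force points toward the west (bearing 270°).
Geostrophic balance: in the Northern Hemisphere the Coriolis force deflects motion to the right, so the geostrophic wind blows 90° to the right of the pressure-gradient force (low pressure on the left).
Rotating 270° by 90° clockwise gives 000° — the wind blows toward the north.

000°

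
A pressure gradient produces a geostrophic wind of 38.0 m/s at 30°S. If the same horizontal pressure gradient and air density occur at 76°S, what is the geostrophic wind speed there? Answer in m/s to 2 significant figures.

With the same pressure gradient and density, V_g ∝ 1/f ∝ 1/sin φ.
V₂ = V₁ · sin φ₁ / sin φ₂ = 38.0 × sin 30° / sin 76°
V₂ = 38.0 × 0.5000/0.9703 = 20 m/s

20 m/s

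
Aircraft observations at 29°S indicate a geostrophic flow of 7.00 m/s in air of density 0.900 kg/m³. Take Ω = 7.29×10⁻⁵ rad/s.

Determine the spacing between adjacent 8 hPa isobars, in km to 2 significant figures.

Coriolis parameter at 29°S:
f = 2Ω sin φ = 2 × 7.29×10⁻⁵ × sin 29° = 7.07×10⁻⁵ s⁻¹
Geostrophic balance rearranged: |∂P/∂n| = f ρ V_g
|∂P/∂n| = 7.07×10⁻⁵ × 0.900 × 7.00 = 4.45×10⁻⁴ Pa/m
Isobar spacing: Δn = ΔP/|∂P/∂n| = 800 Pa / 4.45×10⁻⁴ Pa/m = 1796473 m ≈ 1800 km

1800 km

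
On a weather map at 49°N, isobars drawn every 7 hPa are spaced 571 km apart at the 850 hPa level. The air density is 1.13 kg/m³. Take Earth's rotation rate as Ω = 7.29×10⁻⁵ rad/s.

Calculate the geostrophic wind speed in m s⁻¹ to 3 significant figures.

9.86 m s⁻¹

Coriolis parameter at 49°N:
f = 2Ω sin φ = 2 × 7.29×10⁻⁵ × sin 49° = 1.10×10⁻⁴ s⁻¹
Pressure gradient: |∂P/∂n| = 700 Pa / 571000 m = 1.23×10⁻³ Pa/m
Geostrophic balance (pressure-gradient force = Coriolis force):
V_g = (1/(fρ)) |∂P/∂n| = 1.23×10⁻³ / (1.10×10⁻⁴ × 1.13) = 9.86 m/s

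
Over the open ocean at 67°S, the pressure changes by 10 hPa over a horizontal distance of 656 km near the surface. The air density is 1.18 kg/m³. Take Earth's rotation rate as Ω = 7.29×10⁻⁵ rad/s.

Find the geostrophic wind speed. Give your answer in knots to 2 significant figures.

19 knots

Coriolis parameter at 67°S:
f = 2Ω sin φ = 2 × 7.29×10⁻⁵ × sin 67° = 1.34×10⁻⁴ s⁻¹
Pressure gradient: |∂P/∂n| = 1000 Pa / 656000 m = 1.52×10⁻³ Pa/m
Geostrophic balance (pressure-gradient force = Coriolis force):
V_g = (1/(fρ)) |∂P/∂n| = 1.52×10⁻³ / (1.34×10⁻⁴ × 1.18) = 9.63 m/s
Converting: 9.63 m/s × 1.944 = 19 knots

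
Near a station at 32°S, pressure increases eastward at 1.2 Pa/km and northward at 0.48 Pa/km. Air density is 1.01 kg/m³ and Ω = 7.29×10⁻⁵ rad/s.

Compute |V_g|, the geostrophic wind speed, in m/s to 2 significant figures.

Coriolis parameter at 32°S:
f = 2Ω sin φ = 2 × 7.29×10⁻⁵ × sin 32° = 7.73×10⁻⁵ s⁻¹
In the Southern Hemisphere f is negative: f = −7.73×10⁻⁵ s⁻¹.
Component geostrophic relations (x east, y north):
u_g = −(1/(fρ)) ∂P/∂y,  v_g = (1/(fρ)) ∂P/∂x
u_g = −(0.48×10⁻³)/(−7.73×10⁻⁵ × 1.01) = 6.15 m/s;  v_g = (1.2×10⁻³)/(−7.73×10⁻⁵ × 1.01) = −15.4 m/s
|V_g| = √(u_g² + v_g²) = 16.6 m/s

17 m/s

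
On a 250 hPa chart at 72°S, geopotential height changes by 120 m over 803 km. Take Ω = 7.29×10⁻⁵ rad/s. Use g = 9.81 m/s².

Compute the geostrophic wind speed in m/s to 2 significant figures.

Coriolis parameter at 72°S:
f = 2Ω sin φ = 2 × 7.29×10⁻⁵ × sin 72° = 1.39×10⁻⁴ s⁻¹
Height gradient: |∂Z/∂n| = 120 m / 803000 m = 1.49×10⁻⁴
On a pressure surface, geostrophic balance gives V_g = (g/f)|∂Z/∂n|:
V_g = 9.81 × 1.49×10⁻⁴ / 1.39×10⁻⁴ = 10.6 m/s

11 m/s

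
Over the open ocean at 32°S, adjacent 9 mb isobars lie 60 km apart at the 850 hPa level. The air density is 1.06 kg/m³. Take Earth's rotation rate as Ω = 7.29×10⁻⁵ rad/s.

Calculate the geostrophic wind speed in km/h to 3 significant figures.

659 km/h

Coriolis parameter at 32°S:
f = 2Ω sin φ = 2 × 7.29×10⁻⁵ × sin 32° = 7.73×10⁻⁵ s⁻¹
Pressure gradient: |∂P/∂n| = 900 Pa / 60000 m = 1.50×10⁻² Pa/m
Geostrophic balance (pressure-gradient force = Coriolis force):
V_g = (1/(fρ)) |∂P/∂n| = 1.50×10⁻² / (7.73×10⁻⁵ × 1.06) = 183 m/s
Converting: 183 m/s × 3.6 = 659 km/h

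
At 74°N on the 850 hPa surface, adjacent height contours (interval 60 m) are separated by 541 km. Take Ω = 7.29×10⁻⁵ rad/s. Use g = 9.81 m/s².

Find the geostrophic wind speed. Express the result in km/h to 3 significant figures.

Coriolis parameter at 74°N:
f = 2Ω sin φ = 2 × 7.29×10⁻⁵ × sin 74° = 1.40×10⁻⁴ s⁻¹
Height gradient: |∂Z/∂n| = 60 m / 541000 m = 1.11×10⁻⁴
On a pressure surface, geostrophic balance gives V_g = (g/f)|∂Z/∂n|:
V_g = 9.81 × 1.11×10⁻⁴ / 1.40×10⁻⁴ = 7.76 m/s
Converting: 7.76 m/s × 3.6 = 27.9 km/h

27.9 km/h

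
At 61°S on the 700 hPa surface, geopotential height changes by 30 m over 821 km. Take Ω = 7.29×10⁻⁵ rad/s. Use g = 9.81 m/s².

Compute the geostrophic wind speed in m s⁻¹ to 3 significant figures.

2.81 m s⁻¹

Coriolis parameter at 61°S:
f = 2Ω sin φ = 2 × 7.29×10⁻⁵ × sin 61° = 1.28×10⁻⁴ s⁻¹
Height gradient: |∂Z/∂n| = 30 m / 821000 m = 3.65×10⁻⁵
On a pressure surface, geostrophic balance gives V_g = (g/f)|∂Z/∂n|:
V_g = 9.81 × 3.65×10⁻⁵ / 1.28×10⁻⁴ = 2.81 m/s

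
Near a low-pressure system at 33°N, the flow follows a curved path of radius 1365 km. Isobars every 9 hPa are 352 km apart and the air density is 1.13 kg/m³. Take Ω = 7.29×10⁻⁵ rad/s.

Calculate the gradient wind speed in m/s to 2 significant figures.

Coriolis parameter at 33°N:
f = 2Ω sin φ = 2 × 7.29×10⁻⁵ × sin 33° = 7.94×10⁻⁵ s⁻¹
Pressure gradient: |∂P/∂n| = 900 Pa / 352000 m = 2.56×10⁻³ Pa/m
Geostrophic speed: V_g = |∂P/∂n|/(fρ) = 2.56×10⁻³/(7.94×10⁻⁵ × 1.13) = 28.5 m/s
Around a low, centrifugal force acts outward with Coriolis, so pressure-gradient force balances both:
(1/ρ)|∂P/∂n| = fV + V²/R  →  V² + fR·V − fR·V_g = 0
With fR = 7.94×10⁻⁵ × 1365×10³ m = 108 m/s:
V = [−fR + √((fR)² + 4 fR V_g)]/2 = [−108 + √(108² + 4×108×28.5)]/2 = 23.4 m/s
Subgeostrophic (V < V_g = 28.5 m/s), as expected around a low.

23 m/s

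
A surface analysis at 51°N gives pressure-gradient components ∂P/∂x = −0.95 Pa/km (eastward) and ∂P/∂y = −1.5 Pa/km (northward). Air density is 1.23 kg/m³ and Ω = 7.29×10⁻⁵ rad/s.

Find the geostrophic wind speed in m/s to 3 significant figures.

12.7 m/s

Coriolis parameter at 51°N:
f = 2Ω sin φ = 2 × 7.29×10⁻⁵ × sin 51° = 1.13×10⁻⁴ s⁻¹
Component geostrophic relations (x east, y north):
u_g = −(1/(fρ)) ∂P/∂y,  v_g = (1/(fρ)) ∂P/∂x
u_g = −(−1.5×10⁻³)/(1.13×10⁻⁴ × 1.23) = 10.8 m/s;  v_g = (−0.95×10⁻³)/(1.13×10⁻⁴ × 1.23) = −6.82 m/s
|V_g| = √(u_g² + v_g²) = 12.7 m/s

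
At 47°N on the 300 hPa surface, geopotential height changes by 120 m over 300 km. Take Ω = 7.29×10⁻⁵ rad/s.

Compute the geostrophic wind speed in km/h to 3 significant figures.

132 km/h

Coriolis parameter at 47°N:
f = 2Ω sin φ = 2 × 7.29×10⁻⁵ × sin 47° = 1.07×10⁻⁴ s⁻¹
Height gradient: |∂Z/∂n| = 120 m / 300000 m = 4.00×10⁻⁴
On a pressure surface, geostrophic balance gives V_g = (g/f)|∂Z/∂n|:
V_g = 9.81 × 4.00×10⁻⁴ / 1.07×10⁻⁴ = 36.8 m/s
Converting: 36.8 m/s × 3.6 = 132 km/h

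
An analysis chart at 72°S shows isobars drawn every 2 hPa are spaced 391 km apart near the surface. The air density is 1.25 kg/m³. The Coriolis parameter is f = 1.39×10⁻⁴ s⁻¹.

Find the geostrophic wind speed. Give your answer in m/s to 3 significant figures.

2.94 m/s

Pressure gradient: |∂P/∂n| = 200 Pa / 391000 m = 5.12×10⁻⁴ Pa/m
Geostrophic balance (pressure-gradient force = Coriolis force):
V_g = (1/(fρ)) |∂P/∂n| = 5.12×10⁻⁴ / (1.39×10⁻⁴ × 1.25) = 2.94 m/s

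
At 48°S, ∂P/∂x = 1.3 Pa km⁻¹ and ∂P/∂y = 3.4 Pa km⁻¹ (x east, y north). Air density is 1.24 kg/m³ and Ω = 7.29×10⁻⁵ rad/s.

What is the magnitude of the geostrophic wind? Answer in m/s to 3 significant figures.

Coriolis parameter at 48°S:
f = 2Ω sin φ = 2 × 7.29×10⁻⁵ × sin 48° = 1.08×10⁻⁴ s⁻¹
In the Southern Hemisphere f is negative: f = −1.08×10⁻⁴ s⁻¹.
Component geostrophic relations (x east, y north):
u_g = −(1/(fρ)) ∂P/∂y,  v_g = (1/(fρ)) ∂P/∂x
u_g = −(3.4×10⁻³)/(−1.08×10⁻⁴ × 1.24) = 25.3 m/s;  v_g = (1.3×10⁻³)/(−1.08×10⁻⁴ × 1.24) = −9.68 m/s
|V_g| = √(u_g² + v_g²) = 27.1 m/s

27.1 m/s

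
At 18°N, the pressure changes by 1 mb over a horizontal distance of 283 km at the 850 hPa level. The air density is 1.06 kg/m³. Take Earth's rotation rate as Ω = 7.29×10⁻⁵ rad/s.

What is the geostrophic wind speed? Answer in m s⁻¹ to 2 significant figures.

7.4 m s⁻¹

Coriolis parameter at 18°N:
f = 2Ω sin φ = 2 × 7.29×10⁻⁵ × sin 18° = 4.51×10⁻⁵ s⁻¹
Pressure gradient: |∂P/∂n| = 100 Pa / 283000 m = 3.53×10⁻⁴ Pa/m
Geostrophic balance (pressure-gradient force = Coriolis force):
V_g = (1/(fρ)) |∂P/∂n| = 3.53×10⁻⁴ / (4.51×10⁻⁵ × 1.06) = 7.40 m/s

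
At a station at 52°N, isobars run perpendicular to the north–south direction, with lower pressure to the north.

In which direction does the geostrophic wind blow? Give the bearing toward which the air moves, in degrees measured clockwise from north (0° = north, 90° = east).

The pressure-gradient force points toward the north (bearing 000°).
Geostrophic balance: in the Northern Hemisphere the Coriolis force deflects motion to the right, so the geostrophic wind blows 90° to the right of the pressure-gradient force (low pressure on the left).
Rotating 000° by 90° clockwise gives 090° — the wind blows toward the east.

090°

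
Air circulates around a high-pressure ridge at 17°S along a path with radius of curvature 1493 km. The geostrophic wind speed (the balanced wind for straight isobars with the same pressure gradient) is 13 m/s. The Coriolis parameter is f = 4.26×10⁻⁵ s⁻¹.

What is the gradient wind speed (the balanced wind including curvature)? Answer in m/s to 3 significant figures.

Around a high, pressure-gradient force acts outward with centrifugal, so Coriolis balances both:
fV = (1/ρ)|∂P/∂n| + V²/R  →  V² − fR·V + fR·V_g = 0
With fR = 4.26×10⁻⁵ × 1493×10³ m = 63.6 m/s:
V = [fR − √((fR)² − 4 fR V_g)]/2 = [63.6 − √(63.6² − 4×63.6×13)]/2 = 18.2 m/s
Supergeostrophic (V > V_g = 13 m/s), as expected around a high.

18.2 m/s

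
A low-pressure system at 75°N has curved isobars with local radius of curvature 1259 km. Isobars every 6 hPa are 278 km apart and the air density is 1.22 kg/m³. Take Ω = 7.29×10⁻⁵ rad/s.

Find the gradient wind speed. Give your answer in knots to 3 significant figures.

Coriolis parameter at 75°N:
f = 2Ω sin φ = 2 × 7.29×10⁻⁵ × sin 75° = 1.41×10⁻⁴ s⁻¹
Pressure gradient: |∂P/∂n| = 600 Pa / 278000 m = 2.16×10⁻³ Pa/m
Geostrophic speed: V_g = |∂P/∂n|/(fρ) = 2.16×10⁻³/(1.41×10⁻⁴ × 1.22) = 12.6 m/s
Around a low, centrifugal force acts outward with Coriolis, so pressure-gradient force balances both:
(1/ρ)|∂P/∂n| = fV + V²/R  →  V² + fR·V − fR·V_g = 0
With fR = 1.41×10⁻⁴ × 1259×10³ m = 177 m/s:
V = [−fR + √((fR)² + 4 fR V_g)]/2 = [−177 + √(177² + 4×177×12.6)]/2 = 11.8 m/s
Subgeostrophic (V < V_g = 12.6 m/s), as expected around a low.
Converting: 11.8 m/s × 1.944 = 22.9 knots

22.9 knots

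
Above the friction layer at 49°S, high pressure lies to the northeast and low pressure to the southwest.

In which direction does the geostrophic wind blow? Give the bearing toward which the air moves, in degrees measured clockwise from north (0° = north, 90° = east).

The pressure-gradient force points toward the southwest (bearing 225°).
Geostrophic balance: in the Southern Hemisphere the Coriolis force deflects motion to the left, so the geostrophic wind blows 90° to the left of the pressure-gradient force (low pressure on the right).
Rotating 225° by 90° counterclockwise gives 135° — the wind blows toward the southeast.

135°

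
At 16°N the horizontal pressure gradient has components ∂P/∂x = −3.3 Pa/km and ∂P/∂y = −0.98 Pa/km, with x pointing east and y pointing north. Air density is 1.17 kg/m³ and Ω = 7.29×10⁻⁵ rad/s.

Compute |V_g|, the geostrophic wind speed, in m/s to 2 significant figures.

Coriolis parameter at 16°N:
f = 2Ω sin φ = 2 × 7.29×10⁻⁵ × sin 16° = 4.02×10⁻⁵ s⁻¹
Component geostrophic relations (x east, y north):
u_g = −(1/(fρ)) ∂P/∂y,  v_g = (1/(fρ)) ∂P/∂x
u_g = −(−0.98×10⁻³)/(4.02×10⁻⁵ × 1.17) = 20.8 m/s;  v_g = (−3.3×10⁻³)/(4.02×10⁻⁵ × 1.17) = −70.2 m/s
|V_g| = √(u_g² + v_g²) = 73.2 m/s

73 m/s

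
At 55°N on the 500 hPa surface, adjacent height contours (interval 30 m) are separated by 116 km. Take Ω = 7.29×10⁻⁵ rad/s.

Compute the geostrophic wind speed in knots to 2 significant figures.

41 knots

Coriolis parameter at 55°N:
f = 2Ω sin φ = 2 × 7.29×10⁻⁵ × sin 55° = 1.19×10⁻⁴ s⁻¹
Height gradient: |∂Z/∂n| = 30 m / 116000 m = 2.59×10⁻⁴
On a pressure surface, geostrophic balance gives V_g = (g/f)|∂Z/∂n|:
V_g = 9.81 × 2.59×10⁻⁴ / 1.19×10⁻⁴ = 21.2 m/s
Converting: 21.2 m/s × 1.944 = 41 knots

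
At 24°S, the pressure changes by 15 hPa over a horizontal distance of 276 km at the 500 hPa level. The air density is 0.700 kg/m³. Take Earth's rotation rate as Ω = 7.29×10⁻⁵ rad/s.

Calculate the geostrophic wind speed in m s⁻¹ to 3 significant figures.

Coriolis parameter at 24°S:
f = 2Ω sin φ = 2 × 7.29×10⁻⁵ × sin 24° = 5.93×10⁻⁵ s⁻¹
Pressure gradient: |∂P/∂n| = 1500 Pa / 276000 m = 5.43×10⁻³ Pa/m
Geostrophic balance (pressure-gradient force = Coriolis force):
V_g = (1/(fρ)) |∂P/∂n| = 5.43×10⁻³ / (5.93×10⁻⁵ × 0.700) = 131 m/s

131 m s⁻¹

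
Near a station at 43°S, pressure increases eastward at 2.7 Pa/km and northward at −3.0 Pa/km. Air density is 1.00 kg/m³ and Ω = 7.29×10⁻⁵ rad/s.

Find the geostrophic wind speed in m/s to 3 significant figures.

Coriolis parameter at 43°S:
f = 2Ω sin φ = 2 × 7.29×10⁻⁵ × sin 43° = 9.94×10⁻⁵ s⁻¹
In the Southern Hemisphere f is negative: f = −9.94×10⁻⁵ s⁻¹.
Component geostrophic relations (x east, y north):
u_g = −(1/(fρ)) ∂P/∂y,  v_g = (1/(fρ)) ∂P/∂x
u_g = −(−3.0×10⁻³)/(−9.94×10⁻⁵ × 1.00) = −30.2 m/s;  v_g = (2.7×10⁻³)/(−9.94×10⁻⁵ × 1.00) = −27.2 m/s
|V_g| = √(u_g² + v_g²) = 40.6 m/s

40.6 m/s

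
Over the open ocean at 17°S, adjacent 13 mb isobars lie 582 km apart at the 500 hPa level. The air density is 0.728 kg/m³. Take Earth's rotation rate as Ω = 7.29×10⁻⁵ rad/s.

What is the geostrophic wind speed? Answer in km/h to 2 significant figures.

Coriolis parameter at 17°S:
f = 2Ω sin φ = 2 × 7.29×10⁻⁵ × sin 17° = 4.26×10⁻⁵ s⁻¹
Pressure gradient: |∂P/∂n| = 1300 Pa / 582000 m = 2.23×10⁻³ Pa/m
Geostrophic balance (pressure-gradient force = Coriolis force):
V_g = (1/(fρ)) |∂P/∂n| = 2.23×10⁻³ / (4.26×10⁻⁵ × 0.728) = 72.0 m/s
Converting: 72.0 m/s × 3.6 = 260 km/h

260 km/h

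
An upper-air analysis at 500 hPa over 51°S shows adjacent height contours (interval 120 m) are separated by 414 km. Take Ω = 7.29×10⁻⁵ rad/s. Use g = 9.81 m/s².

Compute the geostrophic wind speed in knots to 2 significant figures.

49 knots

Coriolis parameter at 51°S:
f = 2Ω sin φ = 2 × 7.29×10⁻⁵ × sin 51° = 1.13×10⁻⁴ s⁻¹
Height gradient: |∂Z/∂n| = 120 m / 414000 m = 2.90×10⁻⁴
On a pressure surface, geostrophic balance gives V_g = (g/f)|∂Z/∂n|:
V_g = 9.81 × 2.90×10⁻⁴ / 1.13×10⁻⁴ = 25.1 m/s
Converting: 25.1 m/s × 1.944 = 49 knots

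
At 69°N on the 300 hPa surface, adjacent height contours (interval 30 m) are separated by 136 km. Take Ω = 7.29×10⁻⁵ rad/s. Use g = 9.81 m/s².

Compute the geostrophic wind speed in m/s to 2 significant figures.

16 m/s

Coriolis parameter at 69°N:
f = 2Ω sin φ = 2 × 7.29×10⁻⁵ × sin 69° = 1.36×10⁻⁴ s⁻¹
Height gradient: |∂Z/∂n| = 30 m / 136000 m = 2.21×10⁻⁴
On a pressure surface, geostrophic balance gives V_g = (g/f)|∂Z/∂n|:
V_g = 9.81 × 2.21×10⁻⁴ / 1.36×10⁻⁴ = 15.9 m/s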